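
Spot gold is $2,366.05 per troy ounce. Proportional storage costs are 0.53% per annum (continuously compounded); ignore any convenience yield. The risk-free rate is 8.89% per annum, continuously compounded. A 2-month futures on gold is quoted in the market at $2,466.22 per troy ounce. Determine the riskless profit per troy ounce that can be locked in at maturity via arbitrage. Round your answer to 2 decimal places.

$62.73 per troy ounce

Fair futures: F* = S·e^(carry·T), with carry = (r + u) = 0.0889 + 0.0053 = 0.0942
F* = 2366.05 · e^(0.0942 × 2/12) = 2366.05 · e^0.01570000 = 2366.05 × 1.01582389 = $2403.4901
Market $2466.22 > fair $2403.4901: forward overpriced → cash-and-carry (buy spot, short the forward).
At maturity, profit = |F_mkt − F*| = |2466.22 − 2403.4901| = $62.73 per troy ounce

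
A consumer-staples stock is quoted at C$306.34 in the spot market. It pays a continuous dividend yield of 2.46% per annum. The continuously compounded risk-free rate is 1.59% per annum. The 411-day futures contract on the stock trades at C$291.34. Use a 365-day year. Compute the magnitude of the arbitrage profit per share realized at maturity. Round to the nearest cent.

Fair futures: F* = S·e^(carry·T), with carry = (r − q) = 0.0159 − 0.0246 = -0.0087
F* = 306.34 · e^(-0.0087 × 411/365) = 306.34 · e^-0.009796 = 306.34 × 0.990252 = C$303.3538
Market C$291.34 < fair C$303.3538: forward underpriced → reverse cash-and-carry (short spot, go long the forward).
At maturity, profit = |F_mkt − F*| = |291.34 − 303.3538| = C$12.01 per share

C$12.01 per share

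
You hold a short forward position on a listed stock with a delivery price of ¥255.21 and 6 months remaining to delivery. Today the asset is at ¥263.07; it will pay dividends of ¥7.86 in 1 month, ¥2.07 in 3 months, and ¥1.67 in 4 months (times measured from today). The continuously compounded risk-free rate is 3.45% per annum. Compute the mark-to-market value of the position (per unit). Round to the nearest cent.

PV(remaining dividends) I = 7.86·e^(−0.0345·1/12) + 2.07·e^(−0.0345·3/12) + 1.67·e^(−0.0345·4/12) = 11.5406
Current forward F = (S − I)·e^(rT) = (263.07 − 11.5406)·e^(0.0345·6/12) = 251.5294 × 1.017400 = 255.9060
Value (long) = (F − K)·e^(−rT) = (255.9060 − 255.21) × 0.982898 = 0.6841
Short position value = −(long value) = -¥0.68

-¥0.68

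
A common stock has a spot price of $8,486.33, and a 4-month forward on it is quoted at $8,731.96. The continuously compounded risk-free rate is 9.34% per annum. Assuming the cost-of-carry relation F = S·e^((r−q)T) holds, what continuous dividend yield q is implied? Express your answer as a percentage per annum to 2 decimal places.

0.78%

From F = S·e^((r−q)T): (r − q) = ln(F/S)/T
ln(8731.96/8486.33) = ln(1.028944) = 0.028533
(r − q) = 0.028533 / (4/12) = 0.085599
q = r − ln(F/S)/T = 0.0934 − 0.085599 = 0.007801
q = 0.78%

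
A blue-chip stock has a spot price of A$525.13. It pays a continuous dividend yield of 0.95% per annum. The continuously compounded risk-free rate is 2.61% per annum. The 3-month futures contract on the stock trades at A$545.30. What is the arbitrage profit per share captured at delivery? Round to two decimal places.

Fair futures: F* = S·e^(carry·T), with carry = (r − q) = 0.0261 − 0.0095 = 0.0166
F* = 525.13 · e^(0.0166 × 3/12) = 525.13 · e^0.004150 = 525.13 × 1.004159 = A$527.3140
Market A$545.30 > fair A$527.3140: forward overpriced → cash-and-carry (buy spot, short the forward).
At maturity, profit = |F_mkt − F*| = |545.30 − 527.3140| = A$17.99 per share

A$17.99 per share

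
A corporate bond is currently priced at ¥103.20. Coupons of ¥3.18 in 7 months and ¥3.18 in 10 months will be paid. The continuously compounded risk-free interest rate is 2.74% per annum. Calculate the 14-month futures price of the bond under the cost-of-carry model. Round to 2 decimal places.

PV(coupons) I = 3.18·e^(−0.0274·7/12) + 3.18·e^(−0.0274·10/12)
I = 3.1296 + 3.1082 = 6.2378
F = (S − I)·e^(rT) = (103.20 − 6.2378) · e^(0.0274·14/12)
= 96.9622 · e^0.031967 = 96.9622 × 1.032483 = ¥100.11

¥100.11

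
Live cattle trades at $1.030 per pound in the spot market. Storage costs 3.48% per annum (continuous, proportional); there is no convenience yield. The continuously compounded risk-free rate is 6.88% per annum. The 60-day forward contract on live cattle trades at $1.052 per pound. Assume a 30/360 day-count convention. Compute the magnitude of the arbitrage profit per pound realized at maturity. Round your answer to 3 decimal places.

Fair forward: F* = S·e^(carry·T), with carry = (r + u) = 0.0688 + 0.0348 = 0.1036
F* = 1.030 · e^(0.1036 × 60/360) = 1.030 · e^0.017267 = 1.030 × 1.017417 = $1.0479
Market $1.052 > fair $1.0479: forward overpriced → cash-and-carry (buy spot, short the forward).
At maturity, profit = |F_mkt − F*| = |1.052 − 1.0479| = $0.004 per pound

$0.004 per pound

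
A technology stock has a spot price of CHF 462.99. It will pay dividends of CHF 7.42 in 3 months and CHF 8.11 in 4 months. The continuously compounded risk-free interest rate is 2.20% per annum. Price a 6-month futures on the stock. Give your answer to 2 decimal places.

CHF 452.51

PV(dividends) I = 7.42·e^(−0.0220·3/12) + 8.11·e^(−0.0220·4/12)
I = 7.3793 + 8.0507 = 15.4300
F = (S − I)·e^(rT) = (462.99 − 15.4300) · e^(0.0220·6/12)
= 447.5600 · e^0.011000 = 447.5600 × 1.011061 = CHF 452.51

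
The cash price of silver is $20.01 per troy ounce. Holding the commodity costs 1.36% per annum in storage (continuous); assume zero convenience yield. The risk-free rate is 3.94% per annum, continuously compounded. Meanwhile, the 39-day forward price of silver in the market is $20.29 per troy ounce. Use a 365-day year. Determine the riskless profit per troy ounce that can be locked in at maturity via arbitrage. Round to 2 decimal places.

Fair forward: F* = S·e^(carry·T), with carry = (r + u) = 0.0394 + 0.0136 = 0.0530
F* = 20.01 · e^(0.0530 × 39/365) = 20.01 · e^0.005663 = 20.01 × 1.005679 = $20.1236
Market $20.29 > fair $20.1236: forward overpriced → cash-and-carry (buy spot, short the forward).
At maturity, profit = |F_mkt − F*| = |20.29 − 20.1236| = $0.17 per troy ounce

$0.17 per troy ounce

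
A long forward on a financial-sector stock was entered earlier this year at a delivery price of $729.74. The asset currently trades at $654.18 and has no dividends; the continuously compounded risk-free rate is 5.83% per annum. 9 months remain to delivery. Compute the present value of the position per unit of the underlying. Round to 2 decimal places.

-$44.34

Current fair forward for the remaining 9 months: F = S·e^(r·T), r = 0.0583
F = 654.18 · e^(0.0583 × 9/12) = 654.18 × 1.044695 = 683.4186
Value of long forward = (F − K)·e^(−rT) = (683.4186 − 729.74) · e^(−0.0583·9/12)
= -46.3214 × 0.957217 = -44.34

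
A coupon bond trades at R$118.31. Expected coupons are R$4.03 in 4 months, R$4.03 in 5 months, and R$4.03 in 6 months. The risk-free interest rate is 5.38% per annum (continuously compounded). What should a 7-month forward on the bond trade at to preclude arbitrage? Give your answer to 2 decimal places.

PV(coupons) I = 4.03·e^(−0.0538·4/12) + 4.03·e^(−0.0538·5/12) + 4.03·e^(−0.0538·6/12)
I = 3.9584 + 3.9407 + 3.9230 = 11.8221
F = (S − I)·e^(rT) = (118.31 − 11.8221) · e^(0.0538·7/12)
= 106.4879 · e^0.031383 = 106.4879 × 1.031881 = R$109.88

R$109.88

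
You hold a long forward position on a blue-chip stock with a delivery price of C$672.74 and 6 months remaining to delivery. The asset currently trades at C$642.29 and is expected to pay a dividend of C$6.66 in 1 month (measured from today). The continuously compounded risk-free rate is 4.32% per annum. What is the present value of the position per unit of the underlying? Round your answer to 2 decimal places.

-C$22.71

PV(remaining dividends) I = 6.66·e^(−0.0432·1/12) = 6.6361
Current forward F = (S − I)·e^(rT) = (642.29 − 6.6361)·e^(0.0432·6/12) = 635.6539 × 1.021835 = 649.5334
Value (long) = (F − K)·e^(−rT) = (649.5334 − 672.74) × 0.978632 = -22.7107
Value = -C$22.71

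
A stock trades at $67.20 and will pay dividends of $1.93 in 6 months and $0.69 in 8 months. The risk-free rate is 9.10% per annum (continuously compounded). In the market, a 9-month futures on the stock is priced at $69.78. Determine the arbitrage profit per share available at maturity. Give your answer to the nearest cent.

$0.50 per share

PV(dividends) I = 1.93·e^(−0.0910·6/12) + 0.69·e^(−0.0910·8/12) = 2.4935
Fair futures F* = (S − I)·e^(rT) = (67.20 − 2.4935)·e^0.068250 = 64.7065 × 1.070633 = 69.2769
Market $69.78 > fair 69.2769: forward overpriced → cash-and-carry (borrow at r, buy the stock and collect the dividends, short the forward).
Profit at T = |F_mkt − F*| = |69.78 − 69.2769| = $0.50 per share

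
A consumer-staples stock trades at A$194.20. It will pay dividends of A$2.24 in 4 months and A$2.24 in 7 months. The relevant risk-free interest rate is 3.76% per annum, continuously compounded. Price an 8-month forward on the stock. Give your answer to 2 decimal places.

A$194.61

PV(dividends) I = 2.24·e^(−0.0376·4/12) + 2.24·e^(−0.0376·7/12)
I = 2.2121 + 2.1914 = 4.4035
F = (S − I)·e^(rT) = (194.20 − 4.4035) · e^(0.0376·8/12)
= 189.7965 · e^0.025067 = 189.7965 × 1.025384 = A$194.61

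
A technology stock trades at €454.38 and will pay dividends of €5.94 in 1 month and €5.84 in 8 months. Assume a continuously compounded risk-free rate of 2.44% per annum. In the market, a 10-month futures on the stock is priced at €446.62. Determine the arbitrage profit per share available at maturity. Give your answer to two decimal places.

PV(dividends) I = 5.94·e^(−0.0244·1/12) + 5.84·e^(−0.0244·8/12) = 11.6737
Fair futures F* = (S − I)·e^(rT) = (454.38 − 11.6737)·e^0.020333 = 442.7063 × 1.020541 = 451.7999
Market €446.62 < fair 451.7999: forward underpriced → reverse cash-and-carry (short the stock, invest proceeds at r, pay the dividends, go long the forward).
Profit at T = |F_mkt − F*| = |446.62 − 451.7999| = €5.18 per share

€5.18 per share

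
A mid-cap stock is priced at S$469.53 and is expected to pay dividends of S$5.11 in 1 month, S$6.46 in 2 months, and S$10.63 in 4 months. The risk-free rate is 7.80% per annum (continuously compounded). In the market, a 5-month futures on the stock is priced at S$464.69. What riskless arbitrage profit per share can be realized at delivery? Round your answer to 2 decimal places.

PV(dividends) I = 5.11·e^(−0.0780·1/12) + 6.46·e^(−0.0780·2/12) + 10.63·e^(−0.0780·4/12) = 21.8106
Fair futures F* = (S − I)·e^(rT) = (469.53 − 21.8106)·e^0.032500 = 447.7194 × 1.033034 = 462.5094
Market S$464.69 > fair 462.5094: forward overpriced → cash-and-carry (borrow at r, buy the stock and collect the dividends, short the forward).
Profit at T = |F_mkt − F*| = |464.69 − 462.5094| = S$2.18 per share

S$2.18 per share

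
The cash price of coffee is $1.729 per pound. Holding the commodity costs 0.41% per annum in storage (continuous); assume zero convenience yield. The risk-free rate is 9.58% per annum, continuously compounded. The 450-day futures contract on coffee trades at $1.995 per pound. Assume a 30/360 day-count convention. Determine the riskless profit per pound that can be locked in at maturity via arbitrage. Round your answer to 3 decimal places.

$0.036 per pound

Fair futures: F* = S·e^(carry·T), with carry = (r + u) = 0.0958 + 0.0041 = 0.0999
F* = 1.729 · e^(0.0999 × 450/360) = 1.729 · e^0.124875 = 1.729 × 1.133007 = $1.9590
Market $1.995 > fair $1.9590: forward overpriced → cash-and-carry (buy spot, short the forward).
At maturity, profit = |F_mkt − F*| = |1.995 − 1.9590| = $0.036 per pound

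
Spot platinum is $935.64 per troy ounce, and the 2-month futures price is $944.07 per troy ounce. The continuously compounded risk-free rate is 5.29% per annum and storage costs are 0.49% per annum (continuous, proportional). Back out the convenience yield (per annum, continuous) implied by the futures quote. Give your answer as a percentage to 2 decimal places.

F = S·e^((r+u−y)T) ⇒ (r+u−y) = ln(F/S)/T
ln(944.07/935.64) = 0.008970; /T ⇒ 0.053820
y = r + u − ln(F/S)/T = 0.0529 + 0.0049 − 0.053820 = 0.003980
y = 0.40%

0.40%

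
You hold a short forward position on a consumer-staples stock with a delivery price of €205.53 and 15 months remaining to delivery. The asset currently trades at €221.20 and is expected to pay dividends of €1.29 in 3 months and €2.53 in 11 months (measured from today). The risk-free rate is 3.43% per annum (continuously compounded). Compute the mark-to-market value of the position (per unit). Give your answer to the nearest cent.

-€20.57

PV(remaining dividends) I = 1.29·e^(−0.0343·3/12) + 2.53·e^(−0.0343·11/12) = 3.7307
Current forward F = (S − I)·e^(rT) = (221.20 − 3.7307)·e^(0.0343·15/12) = 217.4693 × 1.043807 = 226.9960
Value (long) = (F − K)·e^(−rT) = (226.9960 − 205.53) × 0.958031 = 20.5651
Short position value = −(long value) = -€20.57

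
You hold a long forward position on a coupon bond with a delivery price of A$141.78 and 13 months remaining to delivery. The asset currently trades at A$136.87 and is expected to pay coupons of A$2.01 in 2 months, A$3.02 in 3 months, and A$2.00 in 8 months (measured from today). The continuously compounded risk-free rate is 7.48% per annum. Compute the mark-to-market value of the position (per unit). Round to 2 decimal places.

PV(remaining coupons) I = 2.01·e^(−0.0748·2/12) + 3.02·e^(−0.0748·3/12) + 2.00·e^(−0.0748·8/12) = 6.8519
Current forward F = (S − I)·e^(rT) = (136.87 − 6.8519)·e^(0.0748·13/12) = 130.0181 × 1.084407 = 140.9925
Value (long) = (F − K)·e^(−rT) = (140.9925 − 141.78) × 0.922163 = -0.7262
Value = -A$0.73

-A$0.73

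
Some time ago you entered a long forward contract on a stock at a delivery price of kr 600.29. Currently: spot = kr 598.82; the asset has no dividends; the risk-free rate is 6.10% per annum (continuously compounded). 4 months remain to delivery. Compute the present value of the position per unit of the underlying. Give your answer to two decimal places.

Current fair forward for the remaining 4 months: F = S·e^(r·T), r = 0.0610
F = 598.82 · e^(0.0610 × 4/12) = 598.82 × 1.020541 = 611.1204
Value of long forward = (F − K)·e^(−rT) = (611.1204 − 600.29) · e^(−0.0610·4/12)
= 10.8304 × 0.979872 = 10.61

kr 10.61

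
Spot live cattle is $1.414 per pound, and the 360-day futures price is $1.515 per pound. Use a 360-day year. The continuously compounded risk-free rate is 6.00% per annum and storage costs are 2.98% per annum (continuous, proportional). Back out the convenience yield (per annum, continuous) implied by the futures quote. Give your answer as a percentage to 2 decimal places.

F = S·e^((r+u−y)T) ⇒ (r+u−y) = ln(F/S)/T
ln(1.515/1.414) = 0.068993; /T ⇒ 0.068993
y = r + u − ln(F/S)/T = 0.0600 + 0.0298 − 0.068993 = 0.020807
y = 2.08%

2.08%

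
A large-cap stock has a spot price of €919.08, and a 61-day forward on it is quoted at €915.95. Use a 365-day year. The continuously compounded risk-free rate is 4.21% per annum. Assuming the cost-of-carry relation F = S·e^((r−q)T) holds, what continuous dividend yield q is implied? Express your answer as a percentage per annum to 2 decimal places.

6.25%

From F = S·e^((r−q)T): (r − q) = ln(F/S)/T
ln(915.95/919.08) = ln(0.996594) = -0.003412
(r − q) = -0.003412 / (61/365) = -0.020416
q = r − ln(F/S)/T = 0.0421 + 0.020416 = 0.062516
q = 6.25%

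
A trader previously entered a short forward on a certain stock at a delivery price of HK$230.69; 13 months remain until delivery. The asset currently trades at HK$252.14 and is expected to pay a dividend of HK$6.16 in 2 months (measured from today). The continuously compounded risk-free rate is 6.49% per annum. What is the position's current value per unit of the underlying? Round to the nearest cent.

-HK$31.02

PV(remaining dividends) I = 6.16·e^(−0.0649·2/12) = 6.0937
Current forward F = (S − I)·e^(rT) = (252.14 − 6.0937)·e^(0.0649·13/12) = 246.0463 × 1.072839 = 263.9681
Value (long) = (F − K)·e^(−rT) = (263.9681 − 230.69) × 0.932106 = 31.0187
Short position value = −(long value) = -HK$31.02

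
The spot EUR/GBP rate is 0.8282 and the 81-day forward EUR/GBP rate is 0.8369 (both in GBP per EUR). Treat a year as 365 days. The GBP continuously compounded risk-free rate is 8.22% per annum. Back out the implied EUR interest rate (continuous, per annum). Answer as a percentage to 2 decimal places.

3.51%

F = S·e^((r_GBP − r_EUR)T) ⇒ r_EUR = r_GBP − ln(F/S)/T
ln(0.8369/0.8282) = 0.010450; /(81/365) = 0.047090
r_EUR = 0.0822 − 0.047090 = 0.035110
r_EUR = 3.51%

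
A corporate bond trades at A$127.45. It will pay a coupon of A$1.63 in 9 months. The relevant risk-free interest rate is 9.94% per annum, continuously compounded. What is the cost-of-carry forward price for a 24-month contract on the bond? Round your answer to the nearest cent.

A$153.64

PV(coupons) I = 1.63·e^(−0.0994·9/12)
I = 1.5129
F = (S − I)·e^(rT) = (127.45 − 1.5129) · e^(0.0994·24/12)
= 125.9371 · e^0.198800 = 125.9371 × 1.219938 = A$153.64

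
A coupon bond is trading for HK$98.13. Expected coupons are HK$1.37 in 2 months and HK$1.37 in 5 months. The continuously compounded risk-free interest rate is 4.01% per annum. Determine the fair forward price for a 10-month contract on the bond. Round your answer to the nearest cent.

HK$98.66

PV(coupons) I = 1.37·e^(−0.0401·2/12) + 1.37·e^(−0.0401·5/12)
I = 1.3609 + 1.3473 = 2.7082
F = (S − I)·e^(rT) = (98.13 − 2.7082) · e^(0.0401·10/12)
= 95.4218 · e^0.033417 = 95.4218 × 1.033982 = HK$98.66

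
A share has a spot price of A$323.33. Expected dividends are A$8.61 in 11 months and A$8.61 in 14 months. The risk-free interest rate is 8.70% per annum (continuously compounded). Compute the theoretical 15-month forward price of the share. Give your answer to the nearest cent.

A$342.94

PV(dividends) I = 8.61·e^(−0.0870·11/12) + 8.61·e^(−0.0870·14/12)
I = 7.9500 + 7.7790 = 15.7290
F = (S − I)·e^(rT) = (323.33 − 15.7290) · e^(0.0870·15/12)
= 307.6010 · e^0.108750 = 307.6010 × 1.114884 = A$342.94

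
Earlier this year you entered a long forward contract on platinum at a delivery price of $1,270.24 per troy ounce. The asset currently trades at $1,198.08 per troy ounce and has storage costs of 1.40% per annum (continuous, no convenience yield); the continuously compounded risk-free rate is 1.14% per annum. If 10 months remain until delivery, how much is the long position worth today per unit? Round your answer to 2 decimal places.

Current fair forward for the remaining 10 months: F = S·e^((r + u)·T), (r + u) = 0.0114 + 0.0140 = 0.0254
F = 1198.08 · e^(0.0254 × 10/12) = 1198.08 × 1.02139227 = 1223.7097
Value of long forward = (F − K)·e^(−rT) = (1223.7097 − 1270.24) · e^(−0.0114·10/12)
= -46.5303 × 0.99054498 = -46.09

-$46.09 per troy ounce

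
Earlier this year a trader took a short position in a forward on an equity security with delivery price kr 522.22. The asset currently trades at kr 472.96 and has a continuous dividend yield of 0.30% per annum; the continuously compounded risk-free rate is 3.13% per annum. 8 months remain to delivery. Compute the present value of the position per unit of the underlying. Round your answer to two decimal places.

Current fair forward for the remaining 8 months: F = S·e^((r − q)·T), (r − q) = 0.0313 − 0.0030 = 0.0283
F = 472.96 · e^(0.0283 × 8/12) = 472.96 × 1.019046 = 481.9680
Value of long forward = (F − K)·e^(−rT) = (481.9680 − 522.22) · e^(−0.0313·8/12)
= -40.2520 × 0.979350 = -39.42
Short position value = −(long value) = kr 39.42

kr 39.42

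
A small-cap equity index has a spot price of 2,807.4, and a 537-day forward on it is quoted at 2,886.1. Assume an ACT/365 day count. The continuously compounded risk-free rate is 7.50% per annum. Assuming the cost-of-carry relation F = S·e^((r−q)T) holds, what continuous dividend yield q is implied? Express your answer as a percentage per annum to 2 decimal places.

From F = S·e^((r−q)T): (r − q) = ln(F/S)/T
ln(2886.1/2807.4) = ln(1.028033) = 0.027647
(r − q) = 0.027647 / (537/365) = 0.018792
q = r − ln(F/S)/T = 0.0750 − 0.018792 = 0.056208
q = 5.62%

5.62%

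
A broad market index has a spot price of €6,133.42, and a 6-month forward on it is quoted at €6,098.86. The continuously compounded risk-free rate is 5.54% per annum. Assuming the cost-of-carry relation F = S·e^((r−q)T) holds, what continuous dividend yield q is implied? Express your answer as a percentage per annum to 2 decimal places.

From F = S·e^((r−q)T): (r − q) = ln(F/S)/T
ln(6098.86/6133.42) = ln(0.994365) = -0.005651
(r − q) = -0.005651 / (6/12) = -0.011302
q = r − ln(F/S)/T = 0.0554 + 0.011302 = 0.066702
q = 6.67%

6.67%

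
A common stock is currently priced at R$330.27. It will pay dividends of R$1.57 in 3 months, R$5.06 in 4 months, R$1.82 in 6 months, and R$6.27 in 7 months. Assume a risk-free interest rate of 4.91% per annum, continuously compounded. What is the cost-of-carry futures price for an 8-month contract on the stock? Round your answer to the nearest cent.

R$326.38

PV(dividends) I = 1.57·e^(−0.0491·3/12) + 5.06·e^(−0.0491·4/12) + 1.82·e^(−0.0491·6/12) + 6.27·e^(−0.0491·7/12)
I = 1.5508 + 4.9779 + 1.7759 + 6.0930 = 14.3976
F = (S − I)·e^(rT) = (330.27 − 14.3976) · e^(0.0491·8/12)
= 315.8724 · e^0.032733 = 315.8724 × 1.033275 = R$326.38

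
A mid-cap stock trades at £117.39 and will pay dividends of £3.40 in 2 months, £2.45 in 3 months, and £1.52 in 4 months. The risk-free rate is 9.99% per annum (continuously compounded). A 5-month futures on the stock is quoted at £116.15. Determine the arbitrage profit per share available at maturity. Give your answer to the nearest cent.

£1.28 per share

PV(dividends) I = 3.40·e^(−0.0999·2/12) + 2.45·e^(−0.0999·3/12) + 1.52·e^(−0.0999·4/12) = 7.2036
Fair futures F* = (S − I)·e^(rT) = (117.39 − 7.2036)·e^0.041625 = 110.1864 × 1.042503 = 114.8697
Market £116.15 > fair 114.8697: forward overpriced → cash-and-carry (borrow at r, buy the stock and collect the dividends, short the forward).
Profit at T = |F_mkt − F*| = |116.15 − 114.8697| = £1.28 per share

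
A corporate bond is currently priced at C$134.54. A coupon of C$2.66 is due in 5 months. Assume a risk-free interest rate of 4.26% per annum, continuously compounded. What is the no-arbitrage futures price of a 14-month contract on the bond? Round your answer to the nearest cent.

PV(coupons) I = 2.66·e^(−0.0426·5/12)
I = 2.6132
F = (S − I)·e^(rT) = (134.54 − 2.6132) · e^(0.0426·14/12)
= 131.9268 · e^0.049700 = 131.9268 × 1.050956 = C$138.65

C$138.65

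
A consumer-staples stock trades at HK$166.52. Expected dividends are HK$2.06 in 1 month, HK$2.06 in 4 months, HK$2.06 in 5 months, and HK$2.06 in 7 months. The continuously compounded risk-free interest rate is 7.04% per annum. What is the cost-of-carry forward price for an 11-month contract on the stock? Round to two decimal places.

HK$169.05

PV(dividends) I = 2.06·e^(−0.0704·1/12) + 2.06·e^(−0.0704·4/12) + 2.06·e^(−0.0704·5/12) + 2.06·e^(−0.0704·7/12)
I = 2.0480 + 2.0122 + 2.0005 + 1.9771 = 8.0378
F = (S − I)·e^(rT) = (166.52 − 8.0378) · e^(0.0704·11/12)
= 158.4822 · e^0.064533 = 158.4822 × 1.066661 = HK$169.05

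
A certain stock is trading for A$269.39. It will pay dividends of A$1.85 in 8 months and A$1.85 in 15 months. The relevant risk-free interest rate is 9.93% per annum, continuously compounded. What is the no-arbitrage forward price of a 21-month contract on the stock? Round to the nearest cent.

A$316.51

PV(dividends) I = 1.85·e^(−0.0993·8/12) + 1.85·e^(−0.0993·15/12)
I = 1.7315 + 1.6340 = 3.3655
F = (S − I)·e^(rT) = (269.39 − 3.3655) · e^(0.0993·21/12)
= 266.0245 · e^0.173775 = 266.0245 × 1.189788 = A$316.51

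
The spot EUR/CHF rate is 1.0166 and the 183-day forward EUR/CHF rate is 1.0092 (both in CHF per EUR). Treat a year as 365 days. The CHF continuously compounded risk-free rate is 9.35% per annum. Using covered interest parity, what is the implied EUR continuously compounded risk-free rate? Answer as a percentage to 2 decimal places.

F = S·e^((r_CHF − r_EUR)T) ⇒ r_EUR = r_CHF − ln(F/S)/T
ln(1.0092/1.0166) = -0.007306; /(183/365) = -0.014572
r_EUR = 0.0935 + 0.014572 = 0.108072
r_EUR = 10.81%

10.81%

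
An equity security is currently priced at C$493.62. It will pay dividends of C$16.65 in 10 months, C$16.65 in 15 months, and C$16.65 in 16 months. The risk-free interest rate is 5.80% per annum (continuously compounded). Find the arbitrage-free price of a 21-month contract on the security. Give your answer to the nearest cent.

PV(dividends) I = 16.65·e^(−0.0580·10/12) + 16.65·e^(−0.0580·15/12) + 16.65·e^(−0.0580·16/12)
I = 15.8644 + 15.4856 + 15.4109 = 46.7609
F = (S − I)·e^(rT) = (493.62 − 46.7609) · e^(0.0580·21/12)
= 446.8591 · e^0.101500 = 446.8591 × 1.106830 = C$494.60

C$494.60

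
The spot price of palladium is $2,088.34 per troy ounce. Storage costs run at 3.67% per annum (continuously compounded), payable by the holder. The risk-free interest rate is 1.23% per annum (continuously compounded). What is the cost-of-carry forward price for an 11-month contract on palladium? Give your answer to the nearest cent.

Net carry = r + u − y = 0.0123 + 0.0367 − 0.0000 = 0.0490
F = S·e^((r+u−y)T) = 2088.34 · e^(0.0490 × 11/12) = 2088.34 · e^0.04491667
= 2088.34 × 1.04594070 = $2,184.28 per troy ounce

$2,184.28 per troy ounce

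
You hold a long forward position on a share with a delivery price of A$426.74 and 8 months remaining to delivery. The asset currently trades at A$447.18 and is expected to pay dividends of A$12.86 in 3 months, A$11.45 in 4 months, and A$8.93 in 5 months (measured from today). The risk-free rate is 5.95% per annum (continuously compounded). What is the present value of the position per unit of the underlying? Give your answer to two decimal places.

A$4.43

PV(remaining dividends) I = 12.86·e^(−0.0595·3/12) + 11.45·e^(−0.0595·4/12) + 8.93·e^(−0.0595·5/12) = 32.6066
Current forward F = (S − I)·e^(rT) = (447.18 − 32.6066)·e^(0.0595·8/12) = 414.5734 × 1.040464 = 431.3487
Value (long) = (F − K)·e^(−rT) = (431.3487 − 426.74) × 0.961110 = 4.4295
Value = A$4.43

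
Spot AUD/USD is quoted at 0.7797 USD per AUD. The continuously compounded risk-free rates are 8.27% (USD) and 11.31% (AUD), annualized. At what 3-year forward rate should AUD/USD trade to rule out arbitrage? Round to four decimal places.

F = S·e^((r_USD − r_AUD)T) = 0.7797 · e^((0.0827 − 0.1131) × 3)
= 0.7797 · e^-0.091200 = 0.7797 × 0.912835
F = 0.7117 USD per AUD

0.7117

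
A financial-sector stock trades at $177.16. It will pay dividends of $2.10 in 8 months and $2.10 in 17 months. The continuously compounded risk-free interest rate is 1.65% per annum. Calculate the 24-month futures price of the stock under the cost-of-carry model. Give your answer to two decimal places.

$178.84

PV(dividends) I = 2.10·e^(−0.0165·8/12) + 2.10·e^(−0.0165·17/12)
I = 2.0770 + 2.0515 = 4.1285
F = (S − I)·e^(rT) = (177.16 − 4.1285) · e^(0.0165·24/12)
= 173.0315 · e^0.033000 = 173.0315 × 1.033551 = $178.84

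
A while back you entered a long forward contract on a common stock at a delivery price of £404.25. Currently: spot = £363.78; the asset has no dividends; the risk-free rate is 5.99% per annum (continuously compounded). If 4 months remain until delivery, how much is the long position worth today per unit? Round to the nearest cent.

Current fair forward for the remaining 4 months: F = S·e^(r·T), r = 0.0599
F = 363.78 · e^(0.0599 × 4/12) = 363.78 × 1.020167 = 371.1164
Value of long forward = (F − K)·e^(−rT) = (371.1164 − 404.25) · e^(−0.0599·4/12)
= -33.1336 × 0.980231 = -32.48

-£32.48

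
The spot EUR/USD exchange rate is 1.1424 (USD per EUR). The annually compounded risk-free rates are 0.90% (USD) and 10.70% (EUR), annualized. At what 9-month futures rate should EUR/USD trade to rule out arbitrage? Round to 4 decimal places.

By covered interest parity, F = S · (1+r_USD)^T / (1+r_EUR)^T
= 1.1424 × 1.006742 / 1.079222 = 1.1424 × 0.932841
F = 1.0657 USD per EUR

1.0657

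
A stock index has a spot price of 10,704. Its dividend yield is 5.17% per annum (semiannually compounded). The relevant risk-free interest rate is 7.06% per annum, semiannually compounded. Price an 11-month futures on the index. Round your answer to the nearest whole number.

10,885

F = S · (1+r/2)^(2T) / (1+q/2)^(2T)
= 10704 × 1.065667 / 1.047901 = 10704 × 1.016954
F = 10,885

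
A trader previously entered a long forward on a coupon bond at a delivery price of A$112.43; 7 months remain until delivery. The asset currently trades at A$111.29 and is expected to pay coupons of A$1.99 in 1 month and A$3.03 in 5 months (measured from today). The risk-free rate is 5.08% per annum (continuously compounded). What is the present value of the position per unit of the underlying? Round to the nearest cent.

-A$2.81

PV(remaining coupons) I = 1.99·e^(−0.0508·1/12) + 3.03·e^(−0.0508·5/12) = 4.9481
Current forward F = (S − I)·e^(rT) = (111.29 − 4.9481)·e^(0.0508·7/12) = 106.3419 × 1.030077 = 109.5403
Value (long) = (F − K)·e^(−rT) = (109.5403 − 112.43) × 0.970801 = -2.8053
Value = -A$2.81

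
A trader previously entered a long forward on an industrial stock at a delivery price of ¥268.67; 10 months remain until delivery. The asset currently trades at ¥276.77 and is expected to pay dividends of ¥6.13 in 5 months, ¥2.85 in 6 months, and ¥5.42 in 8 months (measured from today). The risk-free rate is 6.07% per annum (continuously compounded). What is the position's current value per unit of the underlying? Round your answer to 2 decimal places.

PV(remaining dividends) I = 6.13·e^(−0.0607·5/12) + 2.85·e^(−0.0607·6/12) + 5.42·e^(−0.0607·8/12) = 13.9468
Current forward F = (S − I)·e^(rT) = (276.77 − 13.9468)·e^(0.0607·10/12) = 262.8232 × 1.051885 = 276.4598
Value (long) = (F − K)·e^(−rT) = (276.4598 − 268.67) × 0.950675 = 7.4056
Value = ¥7.41

¥7.41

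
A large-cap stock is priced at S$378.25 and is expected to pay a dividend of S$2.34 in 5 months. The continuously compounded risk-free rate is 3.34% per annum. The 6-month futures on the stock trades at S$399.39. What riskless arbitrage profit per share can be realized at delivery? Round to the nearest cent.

PV(dividends) I = 2.34·e^(−0.0334·5/12) = 2.3077
Fair futures F* = (S − I)·e^(rT) = (378.25 − 2.3077)·e^0.016700 = 375.9423 × 1.016840 = 382.2732
Market S$399.39 > fair 382.2732: forward overpriced → cash-and-carry (borrow at r, buy the stock and collect the dividends, short the forward).
Profit at T = |F_mkt − F*| = |399.39 − 382.2732| = S$17.12 per share

S$17.12 per share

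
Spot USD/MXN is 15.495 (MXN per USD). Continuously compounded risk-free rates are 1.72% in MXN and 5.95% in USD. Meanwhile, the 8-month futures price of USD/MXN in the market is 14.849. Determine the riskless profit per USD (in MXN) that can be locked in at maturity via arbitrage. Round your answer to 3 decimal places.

0.215 per USD (in MXN)

Fair futures: F* = S·e^(carry·T), with carry = (r_MXN − r_USD) = 0.0172 − 0.0595 = -0.0423
F* = 15.495 · e^(-0.0423 × 8/12) = 15.495 · e^-0.028200 = 15.495 × 0.972194 = 15.0641
Market 14.849 < fair 15.0641: forward underpriced → reverse cash-and-carry (short spot, go long the forward).
At maturity, profit = |F_mkt − F*| = |14.849 − 15.0641| = 0.215 per USD (in MXN)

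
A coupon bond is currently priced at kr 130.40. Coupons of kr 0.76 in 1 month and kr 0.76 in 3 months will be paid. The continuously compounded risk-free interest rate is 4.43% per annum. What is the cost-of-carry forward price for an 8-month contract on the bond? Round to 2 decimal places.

PV(coupons) I = 0.76·e^(−0.0443·1/12) + 0.76·e^(−0.0443·3/12)
I = 0.7572 + 0.7516 = 1.5088
F = (S − I)·e^(rT) = (130.40 − 1.5088) · e^(0.0443·8/12)
= 128.8912 · e^0.029533 = 128.8912 × 1.029973 = kr 132.75

kr 132.75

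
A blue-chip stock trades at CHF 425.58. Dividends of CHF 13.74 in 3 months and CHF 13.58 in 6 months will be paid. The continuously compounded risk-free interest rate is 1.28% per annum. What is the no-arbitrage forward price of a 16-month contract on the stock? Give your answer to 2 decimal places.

PV(dividends) I = 13.74·e^(−0.0128·3/12) + 13.58·e^(−0.0128·6/12)
I = 13.6961 + 13.4934 = 27.1895
F = (S − I)·e^(rT) = (425.58 − 27.1895) · e^(0.0128·16/12)
= 398.3905 · e^0.017067 = 398.3905 × 1.017213 = CHF 405.25

CHF 405.25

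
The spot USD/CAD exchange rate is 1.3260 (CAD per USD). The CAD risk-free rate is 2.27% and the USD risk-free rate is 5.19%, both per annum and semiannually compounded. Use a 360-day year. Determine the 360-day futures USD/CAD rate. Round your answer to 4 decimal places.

1.2885

By covered interest parity, F = S · (1+r_CAD/2)^(2T) / (1+r_USD/2)^(2T)
= 1.3260 × 1.022829 / 1.052573 = 1.3260 × 0.971742
F = 1.2885 CAD per USD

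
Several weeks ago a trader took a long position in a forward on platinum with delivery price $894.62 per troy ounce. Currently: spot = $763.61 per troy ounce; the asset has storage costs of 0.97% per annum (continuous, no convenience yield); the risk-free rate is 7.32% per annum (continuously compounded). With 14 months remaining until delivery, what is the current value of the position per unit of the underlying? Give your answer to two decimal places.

-$49.09 per troy ounce

Current fair forward for the remaining 14 months: F = S·e^((r + u)·T), (r + u) = 0.0732 + 0.0097 = 0.0829
F = 763.61 · e^(0.0829 × 14/12) = 763.61 × 1.101548 = 841.1531
Value of long forward = (F − K)·e^(−rT) = (841.1531 − 894.62) · e^(−0.0732·14/12)
= -53.4669 × 0.918145 = -49.09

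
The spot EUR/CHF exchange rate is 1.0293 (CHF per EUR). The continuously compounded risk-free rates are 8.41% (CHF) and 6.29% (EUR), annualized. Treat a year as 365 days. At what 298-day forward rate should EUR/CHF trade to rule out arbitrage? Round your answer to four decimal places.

F = S·e^((r_CHF − r_EUR)T) = 1.0293 · e^((0.0841 − 0.0629) × 298/365)
= 1.0293 · e^0.017308 = 1.0293 × 1.017459
F = 1.0473 CHF per EUR

1.0473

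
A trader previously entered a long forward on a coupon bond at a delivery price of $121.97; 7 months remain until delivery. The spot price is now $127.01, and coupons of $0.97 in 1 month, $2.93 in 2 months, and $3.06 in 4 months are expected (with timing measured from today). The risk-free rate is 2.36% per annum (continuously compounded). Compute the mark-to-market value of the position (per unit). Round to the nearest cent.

-$0.21

PV(remaining coupons) I = 0.97·e^(−0.0236·1/12) + 2.93·e^(−0.0236·2/12) + 3.06·e^(−0.0236·4/12) = 6.9226
Current forward F = (S − I)·e^(rT) = (127.01 − 6.9226)·e^(0.0236·7/12) = 120.0874 × 1.013862 = 121.7521
Value (long) = (F − K)·e^(−rT) = (121.7521 − 121.97) × 0.986328 = -0.2149
Value = -$0.21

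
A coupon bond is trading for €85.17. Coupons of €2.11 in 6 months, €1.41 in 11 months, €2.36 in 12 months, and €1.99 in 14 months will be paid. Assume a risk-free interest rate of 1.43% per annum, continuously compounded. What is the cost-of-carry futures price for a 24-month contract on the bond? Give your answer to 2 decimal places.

€79.65

PV(coupons) I = 2.11·e^(−0.0143·6/12) + 1.41·e^(−0.0143·11/12) + 2.36·e^(−0.0143·12/12) + 1.99·e^(−0.0143·14/12)
I = 2.0950 + 1.3916 + 2.3265 + 1.9571 = 7.7702
F = (S − I)·e^(rT) = (85.17 − 7.7702) · e^(0.0143·24/12)
= 77.3998 · e^0.028600 = 77.3998 × 1.029013 = €79.65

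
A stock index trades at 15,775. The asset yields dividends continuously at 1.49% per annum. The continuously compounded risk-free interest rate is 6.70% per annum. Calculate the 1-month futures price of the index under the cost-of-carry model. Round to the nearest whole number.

F = S·e^((r − q)T) = 15775 · e^((0.0670 − 0.0149) × 1/12)
= 15775 · e^0.004342 = 15775 × 1.004351
F = 15,844

15,844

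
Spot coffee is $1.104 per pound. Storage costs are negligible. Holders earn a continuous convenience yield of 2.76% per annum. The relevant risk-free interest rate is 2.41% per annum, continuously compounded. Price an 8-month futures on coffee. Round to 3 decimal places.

Net carry = r + u − y = 0.0241 + 0.0000 − 0.0276 = -0.0035
F = S·e^((r+u−y)T) = 1.104 · e^(-0.0035 × 8/12) = 1.104 · e^-0.002333
= 1.104 × 0.997670 = $1.101 per pound

$1.101 per pound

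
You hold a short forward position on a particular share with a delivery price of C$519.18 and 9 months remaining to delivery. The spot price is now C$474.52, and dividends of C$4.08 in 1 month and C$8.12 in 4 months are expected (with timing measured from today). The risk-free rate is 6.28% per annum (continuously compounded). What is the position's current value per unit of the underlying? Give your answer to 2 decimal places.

PV(remaining dividends) I = 4.08·e^(−0.0628·1/12) + 8.12·e^(−0.0628·4/12) = 12.0105
Current forward F = (S − I)·e^(rT) = (474.52 − 12.0105)·e^(0.0628·9/12) = 462.5095 × 1.048227 = 484.8149
Value (long) = (F − K)·e^(−rT) = (484.8149 − 519.18) × 0.953992 = -32.7840
Short position value = −(long value) = C$32.78

C$32.78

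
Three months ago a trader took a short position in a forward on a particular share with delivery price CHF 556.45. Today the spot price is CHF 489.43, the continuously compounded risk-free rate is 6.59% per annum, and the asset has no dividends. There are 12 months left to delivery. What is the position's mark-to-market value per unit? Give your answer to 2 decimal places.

CHF 31.53

Current fair forward for the remaining 12 months: F = S·e^(r·T), r = 0.0659
F = 489.43 · e^(0.0659 × 12/12) = 489.43 × 1.068120 = 522.7700
Value of long forward = (F − K)·e^(−rT) = (522.7700 − 556.45) · e^(−0.0659·12/12)
= -33.6800 × 0.936224 = -31.53
Short position value = −(long value) = CHF 31.53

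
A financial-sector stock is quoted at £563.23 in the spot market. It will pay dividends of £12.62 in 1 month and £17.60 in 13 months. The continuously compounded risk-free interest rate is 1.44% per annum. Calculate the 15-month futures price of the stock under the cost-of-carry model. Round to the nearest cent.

£542.98

PV(dividends) I = 12.62·e^(−0.0144·1/12) + 17.60·e^(−0.0144·13/12)
I = 12.6049 + 17.3276 = 29.9325
F = (S − I)·e^(rT) = (563.23 − 29.9325) · e^(0.0144·15/12)
= 533.2975 · e^0.018000 = 533.2975 × 1.018163 = £542.98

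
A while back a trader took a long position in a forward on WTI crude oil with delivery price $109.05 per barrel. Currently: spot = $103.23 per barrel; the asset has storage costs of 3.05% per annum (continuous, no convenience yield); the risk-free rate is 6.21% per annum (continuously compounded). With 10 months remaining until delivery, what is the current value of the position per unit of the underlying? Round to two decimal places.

Current fair forward for the remaining 10 months: F = S·e^((r + u)·T), (r + u) = 0.0621 + 0.0305 = 0.0926
F = 103.23 · e^(0.0926 × 10/12) = 103.23 × 1.080222 = 111.5113
Value of long forward = (F − K)·e^(−rT) = (111.5113 − 109.05) · e^(−0.0621·10/12)
= 2.4613 × 0.949566 = 2.34

$2.34 per barrel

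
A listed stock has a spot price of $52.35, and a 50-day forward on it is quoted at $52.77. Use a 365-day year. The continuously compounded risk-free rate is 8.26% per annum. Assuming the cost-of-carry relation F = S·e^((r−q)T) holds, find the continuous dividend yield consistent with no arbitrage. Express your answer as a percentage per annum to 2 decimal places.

From F = S·e^((r−q)T): (r − q) = ln(F/S)/T
ln(52.77/52.35) = ln(1.008023) = 0.007991
(r − q) = 0.007991 / (50/365) = 0.058334
q = r − ln(F/S)/T = 0.0826 − 0.058334 = 0.024266
q = 2.43%

2.43%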